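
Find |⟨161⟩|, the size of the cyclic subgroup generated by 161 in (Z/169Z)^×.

52

By Lagrange's theorem, ord_169(161) divides φ(169) = φ(13^2) = 13·(13−1) = 156 = 2^2 · 3 · 13.
Divisors of 156: 1, 2, 3, 4, 6, 12, 13, 26, 39, 52, 78, 156.
Check 161^d mod 169 for each divisor in increasing order:
161^1 ≡ 161
161^2 ≡ 64
161^3 ≡ 164
161^4 ≡ 40
161^6 ≡ 25
161^12 ≡ 118
161^13 ≡ 70
161^26 ≡ 168
161^39 ≡ 99
161^52 ≡ 1
Hence ord(161) = 52.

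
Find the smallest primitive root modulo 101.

2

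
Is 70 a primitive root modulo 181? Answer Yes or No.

No

φ(181) = 181 − 1 = 180 = 2^2 · 3^2 · 5.
An element g generates (Z/181Z)^× iff g^(180/q) ≢ 1 (mod 181) for each prime q ∈ {2, 3, 5}.
70^90 ≡ 1 (mod 181)  [q = 2: ≡ 1 ✗]
70^60 ≡ 48 (mod 181)  [q = 3: ≢ 1 ✓]
70^36 ≡ 42 (mod 181)  [q = 5: ≢ 1 ✓]
70^90 ≡ 1 shows ord(70) | 90, strictly less than φ(181); not a primitive root.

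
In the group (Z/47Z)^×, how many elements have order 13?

0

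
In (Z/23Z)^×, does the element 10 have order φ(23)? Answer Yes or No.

φ(23) = 23 − 1 = 22 = 2 · 11.
10 is a primitive root mod 23 iff 10^(φ(23)/q) ≢ 1 for every prime q | φ(23), i.e. q ∈ {2, 11}.
10^11 ≡ 22 (mod 23)  [q = 2: ≢ 1 ✓]
10^2 ≡ 8 (mod 23)  [q = 11: ≢ 1 ✓]
None equal 1, so ord_23(10) = 22: 10 is a primitive root.

Yes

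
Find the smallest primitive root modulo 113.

3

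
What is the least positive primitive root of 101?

2

φ(101) = 101 − 1 = 100 = 2^2 · 5^2.
Test candidates g = 2, 3, … against the prime factors q ∈ {2, 5} of φ(101): g is a generator iff g^(100/q) ≢ 1 for every such q.
g = 2: 2^50 ≡ 100; 2^20 ≡ 95 — none is 1, so 2 is a primitive root.
The smallest primitive root modulo 101 is 2.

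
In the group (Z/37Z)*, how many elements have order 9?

6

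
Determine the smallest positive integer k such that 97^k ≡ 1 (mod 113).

14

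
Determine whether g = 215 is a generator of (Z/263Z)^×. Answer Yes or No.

φ(263) = 263 − 1 = 262 = 2 · 131.
Test 215^(262/q) mod 263 for each prime factor q of 262:
215^131 ≡ 262 (mod 263)  [q = 2: ≢ 1 ✓]
215^2 ≡ 200 (mod 263)  [q = 131: ≢ 1 ✓]
All checks pass, so 215 has order 262 and is a primitive root modulo 263.

Yes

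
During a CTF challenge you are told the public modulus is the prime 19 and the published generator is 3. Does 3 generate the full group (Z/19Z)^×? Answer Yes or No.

φ(19) = 19 − 1 = 18 = 2 · 3^2.
It suffices to check that the order of 3 is not a proper divisor of 18: compute 3^(18/q) for q ∈ {2, 3}.
3^9 ≡ 18 (mod 19)  [q = 2: ≢ 1 ✓]
3^6 ≡ 7 (mod 19)  [q = 3: ≢ 1 ✓]
All checks pass, so 3 has order 18 and is a primitive root modulo 19.

Yes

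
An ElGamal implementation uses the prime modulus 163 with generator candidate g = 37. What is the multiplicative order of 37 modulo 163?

Since 37 ∈ (Z/163Z)^×, its order divides φ(163) = 163 − 1 = 162 = 2 · 3^4.
Divisors of 162: 1, 2, 3, 6, 9, 18, 27, 54, 81, 162.
Test each divisor d:
37^1 ≡ 37
37^2 ≡ 65
37^3 ≡ 123
37^6 ≡ 133
37^9 ≡ 59
37^18 ≡ 58
37^27 ≡ 162
37^54 ≡ 1
Hence ord(37) = 54.

54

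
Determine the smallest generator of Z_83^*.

2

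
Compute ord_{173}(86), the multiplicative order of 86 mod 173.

172

ord(86) | φ(173) = 173 − 1 = 172 = 2^2 · 43.
Divisors of 172: 1, 2, 4, 43, 86, 172.
Evaluate successive powers at the divisors of 172:
86^1 ≡ 86
86^2 ≡ 130
86^4 ≡ 119
86^43 ≡ 80
86^86 ≡ 172
86^172 ≡ 1
Hence ord(86) = 172.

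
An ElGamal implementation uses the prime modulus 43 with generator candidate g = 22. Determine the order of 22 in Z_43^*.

14

By Lagrange's theorem, ord_43(22) divides φ(43) = 43 − 1 = 42 = 2 · 3 · 7.
Divisors of 42: 1, 2, 3, 6, 7, 14, 21, 42.
Evaluate successive powers at the divisors of 42:
22^1 ≡ 22
22^2 ≡ 11
22^3 ≡ 27
22^6 ≡ 41
22^7 ≡ 42
22^14 ≡ 1
The smallest such exponent is 14, so the order of 22 is 14.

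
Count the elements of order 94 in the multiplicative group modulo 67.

φ(67) = 67 − 1 = 66 = 2 · 3 · 11.
(Z/67Z)^× is cyclic (|G| = 66); a cyclic group of order m has exactly φ(d) elements of each order d | m, and none otherwise.
Here 66 is not a multiple of 94, so there are no elements of order 94.

0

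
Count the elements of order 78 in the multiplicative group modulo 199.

φ(199) = 199 − 1 = 198 = 2 · 3^2 · 11.
(Z/199Z)^× is cyclic (|G| = 198); a cyclic group of order m has exactly φ(d) elements of each order d | m, and none otherwise.
Since 78 ∤ 198, the count is 0.

0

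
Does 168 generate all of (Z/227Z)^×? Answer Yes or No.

Yes

φ(227) = 227 − 1 = 226 = 2 · 113.
Test 168^(226/q) mod 227 for each prime factor q of 226:
168^113 ≡ 226 (mod 227)  [q = 2: ≢ 1 ✓]
168^2 ≡ 76 (mod 227)  [q = 113: ≢ 1 ✓]
All checks pass, so 168 has order 226 and is a primitive root modulo 227.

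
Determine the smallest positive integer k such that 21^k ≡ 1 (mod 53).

By Lagrange's theorem, ord_53(21) divides φ(53) = 53 − 1 = 52 = 2^2 · 13.
Divisors of 52: 1, 2, 4, 13, 26, 52.
Evaluate successive powers at the divisors of 52:
21^1 ≡ 21 (mod 53)
21^2 ≡ 17 (mod 53)
21^4 ≡ 24 (mod 53)
21^13 ≡ 23 (mod 53)
21^26 ≡ 52 (mod 53)
21^52 ≡ 1 (mod 53) ✓
So ord_53(21) = 52.

52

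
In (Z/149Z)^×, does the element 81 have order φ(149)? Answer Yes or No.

No

φ(149) = 149 − 1 = 148 = 2^2 · 37.
81 is a primitive root mod 149 iff 81^(φ(149)/q) ≢ 1 for every prime q | φ(149), i.e. q ∈ {2, 37}.
81^74 ≡ 1 (mod 149)  [q = 2: ≡ 1 ✗]
81^4 ≡ 25 (mod 149)  [q = 37: ≢ 1 ✓]
The check at q = 2 fails, so 81 generates a proper subgroup.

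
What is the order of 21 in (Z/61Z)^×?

12

ord(21) | φ(61) = 61 − 1 = 60 = 2^2 · 3 · 5.
Divisors of 60: 1, 2, 3, 4, 5, 6, 10, 12, 15, 20, 30, 60.
Evaluate successive powers at the divisors of 60:
21^1 ≡ 21 (mod 61)
21^2 ≡ 14 (mod 61)
21^3 ≡ 50 (mod 61)
21^4 ≡ 13 (mod 61)
21^5 ≡ 29 (mod 61)
21^6 ≡ 60 (mod 61)
21^10 ≡ 48 (mod 61)
21^12 ≡ 1 (mod 61) ✓
The smallest such exponent is 12, so the order of 21 is 12.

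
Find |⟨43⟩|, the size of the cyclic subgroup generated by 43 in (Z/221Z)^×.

24

Since 43 ∈ (Z/221Z)^×, its order divides φ(221) = φ(13·17) = (13−1)·(17−1) = 12·16 = 192 = 2^6 · 3.
Divisors of 192: 1, 2, 3, 4, 6, 8, 12, 16, 24, 32, 48, 64, 96, 192.
Check 43^d mod 221 for each divisor in increasing order:
43^1 ≡ 43
43^2 ≡ 81
43^3 ≡ 168
43^4 ≡ 152
43^6 ≡ 157
43^8 ≡ 120
43^12 ≡ 118
43^16 ≡ 35
43^24 ≡ 1
Hence ord(43) = 24.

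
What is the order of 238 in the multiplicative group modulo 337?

336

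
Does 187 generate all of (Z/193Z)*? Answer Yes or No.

No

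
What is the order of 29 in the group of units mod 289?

Since 29 ∈ (Z/289Z)^×, its order divides φ(289) = φ(17^2) = 17·(17−1) = 272 = 2^4 · 17.
Divisors of 272: 1, 2, 4, 8, 16, 17, 34, 68, 136, 272.
Check 29^d mod 289 for each divisor in increasing order:
29^1 ≡ 29 (mod 289)
29^2 ≡ 263 (mod 289)
29^4 ≡ 98 (mod 289)
29^8 ≡ 67 (mod 289)
29^16 ≡ 154 (mod 289)
29^17 ≡ 131 (mod 289)
29^34 ≡ 110 (mod 289)
29^68 ≡ 251 (mod 289)
29^136 ≡ 288 (mod 289)
29^272 ≡ 1 (mod 289) ✓
So ord_289(29) = 272.

272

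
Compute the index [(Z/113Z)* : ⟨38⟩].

The order of 38 must divide φ(113) = 113 − 1 = 112 = 2^4 · 7.
Divisors of 112: 1, 2, 4, 7, 8, 14, 16, 28, 56, 112.
Test each divisor d:
38^1 ≡ 38
38^2 ≡ 88
38^4 ≡ 60
38^7 ≡ 65
38^8 ≡ 97
38^14 ≡ 44
38^16 ≡ 30
38^28 ≡ 15
38^56 ≡ 112
38^112 ≡ 1
So ord_113(38) = 112, hence |⟨38⟩| = 112.
Index = |(Z/113Z)^×| / |⟨38⟩| = 112 / 112 = 1.

1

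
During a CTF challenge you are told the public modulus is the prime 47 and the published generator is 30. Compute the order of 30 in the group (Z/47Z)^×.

46

The order of 30 must divide φ(47) = 47 − 1 = 46 = 2 · 23.
Divisors of 46: 1, 2, 23, 46.
Compute 30^d (mod 47) for the divisors d until we hit 1:
30^1 ≡ 30 (mod 47)
30^2 ≡ 7 (mod 47)
30^23 ≡ 46 (mod 47)
30^46 ≡ 1 (mod 47) ✓
So ord_47(30) = 46.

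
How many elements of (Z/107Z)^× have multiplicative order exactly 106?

52

φ(107) = 107 − 1 = 106 = 2 · 53.
(Z/107Z)^× is cyclic (|G| = 106); a cyclic group of order m has exactly φ(d) elements of each order d | m, and none otherwise.
106 = 2 · 53 divides 106, and φ(106) = 52.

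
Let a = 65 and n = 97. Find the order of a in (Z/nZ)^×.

48

By Lagrange's theorem, ord_97(65) divides φ(97) = 97 − 1 = 96 = 2^5 · 3.
Divisors of 96: 1, 2, 3, 4, 6, 8, 12, 16, 24, 32, 48, 96.
Evaluate successive powers at the divisors of 96:
65^1 ≡ 65
65^2 ≡ 54
65^3 ≡ 18
65^4 ≡ 6
65^6 ≡ 33
65^8 ≡ 36
65^12 ≡ 22
65^16 ≡ 35
65^24 ≡ 96
65^32 ≡ 61
65^48 ≡ 1
Therefore the multiplicative order of 65 modulo 97 is 48.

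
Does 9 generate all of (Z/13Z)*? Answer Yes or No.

No

φ(13) = 13 − 1 = 12 = 2^2 · 3.
An element g generates (Z/13Z)^× iff g^(12/q) ≢ 1 (mod 13) for each prime q ∈ {2, 3}.
9^6 ≡ 1 (mod 13)  [q = 2: ≡ 1 ✗]
9^4 ≡ 9 (mod 13)  [q = 3: ≢ 1 ✓]
The check at q = 2 fails, so 9 generates a proper subgroup.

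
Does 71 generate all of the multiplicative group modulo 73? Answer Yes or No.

No

φ(73) = 73 − 1 = 72 = 2^3 · 3^2.
71 is a primitive root mod 73 iff 71^(φ(73)/q) ≢ 1 for every prime q | φ(73), i.e. q ∈ {2, 3}.
71^36 ≡ 1 (mod 73)  [q = 2: ≡ 1 ✗]
71^24 ≡ 64 (mod 73)  [q = 3: ≢ 1 ✓]
71^36 ≡ 1 shows ord(71) | 36, strictly less than φ(73); not a primitive root.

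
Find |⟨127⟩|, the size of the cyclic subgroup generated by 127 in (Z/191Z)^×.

By Lagrange's theorem, ord_191(127) divides φ(191) = 191 − 1 = 190 = 2 · 5 · 19.
Divisors of 190: 1, 2, 5, 10, 19, 38, 95, 190.
Compute 127^d (mod 191) for the divisors d until we hit 1:
127^1 ≡ 127 (mod 191)
127^2 ≡ 85 (mod 191)
127^5 ≡ 11 (mod 191)
127^10 ≡ 121 (mod 191)
127^19 ≡ 7 (mod 191)
127^38 ≡ 49 (mod 191)
127^95 ≡ 190 (mod 191)
127^190 ≡ 1 (mod 191) ✓
The smallest such exponent is 190, so the order of 127 is 190.

190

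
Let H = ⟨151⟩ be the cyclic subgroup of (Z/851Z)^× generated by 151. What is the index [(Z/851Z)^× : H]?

4

By Lagrange's theorem, ord_851(151) divides φ(851) = φ(23·37) = (23−1)·(37−1) = 22·36 = 792 = 2^3 · 3^2 · 11.
Divisors of 792: 1, 2, 3, 4, 6, 8, 9, 11, 12, 18, 22, 24, 33, 36, 44, 66, 72, 88, 99, 132, 198, 264, 396, 792.
Check 151^d mod 851 for each divisor in increasing order:
151^1 ≡ 151 (mod 851)
151^2 ≡ 675 (mod 851)
151^3 ≡ 656 (mod 851)
151^4 ≡ 340 (mod 851)
151^6 ≡ 581 (mod 851)
151^8 ≡ 715 (mod 851)
151^9 ≡ 739 (mod 851)
151^11 ≡ 139 (mod 851)
151^12 ≡ 565 (mod 851)
151^18 ≡ 630 (mod 851)
151^22 ≡ 599 (mod 851)
151^24 ≡ 100 (mod 851)
151^33 ≡ 714 (mod 851)
151^36 ≡ 334 (mod 851)
151^44 ≡ 530 (mod 851)
151^66 ≡ 47 (mod 851)
151^72 ≡ 75 (mod 851)
151^88 ≡ 70 (mod 851)
151^99 ≡ 369 (mod 851)
151^132 ≡ 507 (mod 851)
151^198 ≡ 1 (mod 851) ✓
The order of 151 is 198, so the subgroup it generates has 198 elements.
The index is φ(851) / ord(151) = 792 / 198 = 4.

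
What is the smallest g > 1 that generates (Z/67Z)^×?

2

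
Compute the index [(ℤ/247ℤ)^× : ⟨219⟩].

6

By Lagrange's theorem, ord_247(219) divides φ(247) = φ(13·19) = (13−1)·(19−1) = 12·18 = 216 = 2^3 · 3^3.
Divisors of 216: 1, 2, 3, 4, 6, 8, 9, 12, 18, 24, 27, 36, 54, 72, 108, 216.
Compute 219^d (mod 247) for the divisors d until we hit 1:
219^1 ≡ 219
219^2 ≡ 43
219^3 ≡ 31
219^4 ≡ 120
219^6 ≡ 220
219^8 ≡ 74
219^9 ≡ 151
219^12 ≡ 235
219^18 ≡ 77
219^24 ≡ 144
219^27 ≡ 18
219^36 ≡ 1
Thus |⟨219⟩| = ord(219) = 36.
Index = |(Z/247Z)^×| / |⟨219⟩| = 216 / 36 = 6.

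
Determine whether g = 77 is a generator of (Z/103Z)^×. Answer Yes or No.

φ(103) = 103 − 1 = 102 = 2 · 3 · 17.
Test 77^(102/q) mod 103 for each prime factor q of 102:
77^51 ≡ 102 (mod 103)  [q = 2: ≢ 1 ✓]
77^34 ≡ 46 (mod 103)  [q = 3: ≢ 1 ✓]
77^6 ≡ 30 (mod 103)  [q = 17: ≢ 1 ✓]
Every test exponent gives a nontrivial residue, hence 77 generates the full group.

Yes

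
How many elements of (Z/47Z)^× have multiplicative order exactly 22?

0

φ(47) = 47 − 1 = 46 = 2 · 23.
In a cyclic group of order 46, there are φ(d) elements of order d for each divisor d of 46, and zero for non-divisors.
22 does not divide 46, so no element of (Z/47Z)^× has order 22.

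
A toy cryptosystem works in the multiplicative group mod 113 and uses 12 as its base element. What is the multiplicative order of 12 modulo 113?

By Lagrange's theorem, ord_113(12) divides φ(113) = 113 − 1 = 112 = 2^4 · 7.
Divisors of 112: 1, 2, 4, 7, 8, 14, 16, 28, 56, 112.
Test each divisor d:
12^1 ≡ 12
12^2 ≡ 31
12^4 ≡ 57
12^7 ≡ 73
12^8 ≡ 85
12^14 ≡ 18
12^16 ≡ 106
12^28 ≡ 98
12^56 ≡ 112
12^112 ≡ 1
Hence ord(12) = 112.

112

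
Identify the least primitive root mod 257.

3

φ(257) = 257 − 1 = 256 = 2^8.
Test candidates g = 2, 3, … against the prime factors q ∈ {2} of φ(257): g is a generator iff g^(256/q) ≢ 1 for every such q.
g = 2: 2^128 ≡ 1 — hits 1, so not a primitive root.
g = 3: 3^128 ≡ 256 — none is 1, so 3 is a primitive root.
The smallest primitive root modulo 257 is 3.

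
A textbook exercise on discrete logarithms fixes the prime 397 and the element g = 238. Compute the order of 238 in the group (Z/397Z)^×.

396

By Lagrange's theorem, ord_397(238) divides φ(397) = 397 − 1 = 396 = 2^2 · 3^2 · 11.
Divisors of 396: 1, 2, 3, 4, 6, 9, 11, 12, 18, 22, 33, 36, 44, 66, 99, 132, 198, 396.
Compute 238^d (mod 397) for the divisors d until we hit 1:
238^1 ≡ 238 (mod 397)
238^2 ≡ 270 (mod 397)
238^3 ≡ 343 (mod 397)
238^4 ≡ 249 (mod 397)
238^6 ≡ 137 (mod 397)
238^9 ≡ 145 (mod 397)
238^11 ≡ 244 (mod 397)
238^12 ≡ 110 (mod 397)
238^18 ≡ 381 (mod 397)
238^22 ≡ 383 (mod 397)
238^33 ≡ 157 (mod 397)
238^36 ≡ 256 (mod 397)
238^44 ≡ 196 (mod 397)
238^66 ≡ 35 (mod 397)
238^99 ≡ 334 (mod 397)
238^132 ≡ 34 (mod 397)
238^198 ≡ 396 (mod 397)
238^396 ≡ 1 (mod 397) ✓
So ord_397(238) = 396.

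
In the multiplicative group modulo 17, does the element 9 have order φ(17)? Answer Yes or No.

φ(17) = 17 − 1 = 16 = 2^4.
9 is a primitive root mod 17 iff 9^(φ(17)/q) ≢ 1 for every prime q | φ(17), i.e. q ∈ {2}.
9^8 ≡ 1 (mod 17)  [q = 2: ≡ 1 ✗]
9^8 ≡ 1 shows ord(9) | 8, strictly less than φ(17); not a primitive root.

No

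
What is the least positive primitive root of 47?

φ(47) = 47 − 1 = 46 = 2 · 23.
Test candidates g = 2, 3, … against the prime factors q ∈ {2, 23} of φ(47): g is a generator iff g^(46/q) ≢ 1 for every such q.
g = 2: 2^23 ≡ 1 — hits 1, so not a primitive root.
g = 3: 3^23 ≡ 1 — hits 1, so not a primitive root.
g = 4: 4^23 ≡ 1 — hits 1, so not a primitive root.
g = 5: 5^23 ≡ 46; 5^2 ≡ 25 — none is 1, so 5 is a primitive root.
So 5 is the smallest generator of (Z/47Z)^×.

5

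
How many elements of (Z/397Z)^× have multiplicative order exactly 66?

20

φ(397) = 397 − 1 = 396 = 2^2 · 3^2 · 11.
In a cyclic group of order 396, there are φ(d) elements of order d for each divisor d of 396, and zero for non-divisors.
66 = 2 · 3 · 11 divides 396, and φ(66) = 20.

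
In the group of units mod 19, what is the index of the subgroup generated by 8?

Since 8 ∈ (Z/19Z)^×, its order divides φ(19) = 19 − 1 = 18 = 2 · 3^2.
Divisors of 18: 1, 2, 3, 6, 9, 18.
Check 8^d mod 19 for each divisor in increasing order:
8^1 ≡ 8
8^2 ≡ 7
8^3 ≡ 18
8^6 ≡ 1
The order of 8 is 6, so the subgroup it generates has 6 elements.
Index = |(Z/19Z)^×| / |⟨8⟩| = 18 / 6 = 3.

3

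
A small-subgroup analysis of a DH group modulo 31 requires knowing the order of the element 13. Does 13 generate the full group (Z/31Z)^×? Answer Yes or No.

Yes

φ(31) = 31 − 1 = 30 = 2 · 3 · 5.
An element g generates (Z/31Z)^× iff g^(30/q) ≢ 1 (mod 31) for each prime q ∈ {2, 3, 5}.
13^15 ≡ 30 (mod 31)  [q = 2: ≢ 1 ✓]
13^10 ≡ 5 (mod 31)  [q = 3: ≢ 1 ✓]
13^6 ≡ 16 (mod 31)  [q = 5: ≢ 1 ✓]
None equal 1, so ord_31(13) = 30: 13 is a primitive root.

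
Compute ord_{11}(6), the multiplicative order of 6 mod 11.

Since 6 ∈ (Z/11Z)^×, its order divides φ(11) = 11 − 1 = 10 = 2 · 5.
Divisors of 10: 1, 2, 5, 10.
Check 6^d mod 11 for each divisor in increasing order:
6^1 ≡ 6
6^2 ≡ 3
6^5 ≡ 10
6^10 ≡ 1
Therefore the multiplicative order of 6 modulo 11 is 10.

10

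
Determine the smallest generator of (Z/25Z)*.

φ(25) = φ(5^2) = 5·(5−1) = 20 = 2^2 · 5.
Test candidates g = 2, 3, … against the prime factors q ∈ {2, 5} of φ(25): g is a generator iff g^(20/q) ≢ 1 for every such q.
g = 2: 2^10 ≡ 24; 2^4 ≡ 16 — none is 1, so 2 is a primitive root.
Hence the least primitive root of 25 is 2.

2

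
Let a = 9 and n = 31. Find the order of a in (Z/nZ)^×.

ord(9) | φ(31) = 31 − 1 = 30 = 2 · 3 · 5.
Divisors of 30: 1, 2, 3, 5, 6, 10, 15, 30.
Evaluate successive powers at the divisors of 30:
9^1 ≡ 9 (mod 31)
9^2 ≡ 19 (mod 31)
9^3 ≡ 16 (mod 31)
9^5 ≡ 25 (mod 31)
9^6 ≡ 8 (mod 31)
9^10 ≡ 5 (mod 31)
9^15 ≡ 1 (mod 31) ✓
So ord_31(9) = 15.

15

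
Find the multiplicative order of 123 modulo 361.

Since 123 ∈ (Z/361Z)^×, its order divides φ(361) = φ(19^2) = 19·(19−1) = 342 = 2 · 3^2 · 19.
Divisors of 342: 1, 2, 3, 6, 9, 18, 19, 38, 57, 114, 171, 342.
Check 123^d mod 361 for each divisor in increasing order:
123^1 ≡ 123
123^2 ≡ 328
123^3 ≡ 273
123^6 ≡ 163
123^9 ≡ 96
123^18 ≡ 191
123^19 ≡ 28
123^38 ≡ 62
123^57 ≡ 292
123^114 ≡ 68
123^171 ≡ 1
So ord_361(123) = 171.

171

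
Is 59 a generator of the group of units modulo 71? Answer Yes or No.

φ(71) = 71 − 1 = 70 = 2 · 5 · 7.
It suffices to check that the order of 59 is not a proper divisor of 70: compute 59^(70/q) for q ∈ {2, 5, 7}.
59^35 ≡ 70 (mod 71)  [q = 2: ≢ 1 ✓]
59^14 ≡ 57 (mod 71)  [q = 5: ≢ 1 ✓]
59^10 ≡ 32 (mod 71)  [q = 7: ≢ 1 ✓]
Every test exponent gives a nontrivial residue, hence 59 generates the full group.

Yes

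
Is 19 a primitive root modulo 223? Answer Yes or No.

No

φ(223) = 223 − 1 = 222 = 2 · 3 · 37.
It suffices to check that the order of 19 is not a proper divisor of 222: compute 19^(222/q) for q ∈ {2, 3, 37}.
19^111 ≡ 1 (mod 223)  [q = 2: ≡ 1 ✗]
19^74 ≡ 183 (mod 223)  [q = 3: ≢ 1 ✓]
19^6 ≡ 17 (mod 223)  [q = 37: ≢ 1 ✓]
19^111 ≡ 1 shows ord(19) | 111, strictly less than φ(223); not a primitive root.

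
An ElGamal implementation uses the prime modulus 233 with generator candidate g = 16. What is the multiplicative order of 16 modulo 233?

29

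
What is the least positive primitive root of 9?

2

φ(9) = φ(3^2) = 3·(3−1) = 6 = 2 · 3.
g is a primitive root iff g^(6/q) ≢ 1 (mod 9) for each prime q ∈ {2, 3}.
g = 2: 2^3 ≡ 8; 2^2 ≡ 4 — none is 1, so 2 is a primitive root.
So 2 is the smallest generator of (Z/9Z)^×.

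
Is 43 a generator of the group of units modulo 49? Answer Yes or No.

No

φ(49) = φ(7^2) = 7·(7−1) = 42 = 2 · 3 · 7.
It suffices to check that the order of 43 is not a proper divisor of 42: compute 43^(42/q) for q ∈ {2, 3, 7}.
43^21 ≡ 1 (mod 49)  [q = 2: ≡ 1 ✗]
43^14 ≡ 1 (mod 49)  [q = 3: ≡ 1 ✗]
43^6 ≡ 8 (mod 49)  [q = 7: ≢ 1 ✓]
The check at q = 2 fails, so 43 generates a proper subgroup.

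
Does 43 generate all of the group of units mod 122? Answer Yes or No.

Yes

φ(122) = φ(2)·φ(61) = 1·60 = 60 = 2^2 · 3 · 5.
Test 43^(60/q) mod 122 for each prime factor q of 60:
43^30 ≡ 121 (mod 122)  [q = 2: ≢ 1 ✓]
43^20 ≡ 47 (mod 122)  [q = 3: ≢ 1 ✓]
43^12 ≡ 119 (mod 122)  [q = 5: ≢ 1 ✓]
None equal 1, so ord_122(43) = 60: 43 is a primitive root.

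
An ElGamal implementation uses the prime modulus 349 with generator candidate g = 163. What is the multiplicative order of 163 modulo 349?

116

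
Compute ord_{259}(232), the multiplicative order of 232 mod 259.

3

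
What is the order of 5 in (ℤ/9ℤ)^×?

6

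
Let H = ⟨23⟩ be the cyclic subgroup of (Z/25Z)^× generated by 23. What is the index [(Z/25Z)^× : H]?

1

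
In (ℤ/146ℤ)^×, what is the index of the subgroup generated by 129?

3

By Lagrange's theorem, ord_146(129) divides φ(146) = φ(2)·φ(73) = 1·72 = 72 = 2^3 · 3^2.
Divisors of 72: 1, 2, 3, 4, 6, 8, 9, 12, 18, 24, 36, 72.
Check 129^d mod 146 for each divisor in increasing order:
129^1 ≡ 129 (mod 146)
129^2 ≡ 143 (mod 146)
129^3 ≡ 51 (mod 146)
129^4 ≡ 9 (mod 146)
129^6 ≡ 119 (mod 146)
129^8 ≡ 81 (mod 146)
129^9 ≡ 83 (mod 146)
129^12 ≡ 145 (mod 146)
129^18 ≡ 27 (mod 146)
129^24 ≡ 1 (mod 146) ✓
Thus |⟨129⟩| = ord(129) = 24.
[(Z/146Z)^× : ⟨129⟩] = 72/24 = 3.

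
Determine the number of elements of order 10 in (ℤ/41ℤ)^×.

4

φ(41) = 41 − 1 = 40 = 2^3 · 5.
(Z/41Z)^× is cyclic (|G| = 40); a cyclic group of order m has exactly φ(d) elements of each order d | m, and none otherwise.
10 = 2 · 5 divides 40, and φ(10) = 4.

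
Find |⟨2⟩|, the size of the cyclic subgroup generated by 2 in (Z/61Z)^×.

60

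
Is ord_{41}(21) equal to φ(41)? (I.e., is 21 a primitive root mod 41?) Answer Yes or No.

No

φ(41) = 41 − 1 = 40 = 2^3 · 5.
Test 21^(40/q) mod 41 for each prime factor q of 40:
21^20 ≡ 1 (mod 41)  [q = 2: ≡ 1 ✗]
21^8 ≡ 37 (mod 41)  [q = 5: ≢ 1 ✓]
Since 21^20 ≡ 1, the order of 21 divides 20 < 40, so 21 is not a primitive root.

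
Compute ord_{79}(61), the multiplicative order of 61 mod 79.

Since 61 ∈ (Z/79Z)^×, its order divides φ(79) = 79 − 1 = 78 = 2 · 3 · 13.
Divisors of 78: 1, 2, 3, 6, 13, 26, 39, 78.
Evaluate successive powers at the divisors of 78:
61^1 ≡ 61
61^2 ≡ 8
61^3 ≡ 14
61^6 ≡ 38
61^13 ≡ 78
61^26 ≡ 1
So ord_79(61) = 26.

26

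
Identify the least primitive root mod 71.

φ(71) = 71 − 1 = 70 = 2 · 5 · 7.
Test candidates g = 2, 3, … against the prime factors q ∈ {2, 5, 7} of φ(71): g is a generator iff g^(70/q) ≢ 1 for every such q.
g = 2: 2^35 ≡ 1 — hits 1, so not a primitive root.
g = 3: 3^35 ≡ 1 — hits 1, so not a primitive root.
g = 4: 4^35 ≡ 1 — hits 1, so not a primitive root.
g = 5: 5^35 ≡ 1 — hits 1, so not a primitive root.
g = 6: 6^35 ≡ 1 — hits 1, so not a primitive root.
g = 7: 7^35 ≡ 70; 7^14 ≡ 54; 7^10 ≡ 45 — none is 1, so 7 is a primitive root.
Hence the least primitive root of 71 is 7.

7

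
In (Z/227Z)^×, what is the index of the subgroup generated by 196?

The order of 196 must divide φ(227) = 227 − 1 = 226 = 2 · 113.
Divisors of 226: 1, 2, 113, 226.
Check 196^d mod 227 for each divisor in increasing order:
196^1 ≡ 196
196^2 ≡ 53
196^113 ≡ 1
The order of 196 is 113, so the subgroup it generates has 113 elements.
The index is φ(227) / ord(196) = 226 / 113 = 2.

2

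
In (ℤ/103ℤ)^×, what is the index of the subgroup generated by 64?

6

Since 64 ∈ (Z/103Z)^×, its order divides φ(103) = 103 − 1 = 102 = 2 · 3 · 17.
Divisors of 102: 1, 2, 3, 6, 17, 34, 51, 102.
Evaluate successive powers at the divisors of 102:
64^1 ≡ 64 (mod 103)
64^2 ≡ 79 (mod 103)
64^3 ≡ 9 (mod 103)
64^6 ≡ 81 (mod 103)
64^17 ≡ 1 (mod 103) ✓
The order of 64 is 17, so the subgroup it generates has 17 elements.
[(Z/103Z)^× : ⟨64⟩] = 102/17 = 6.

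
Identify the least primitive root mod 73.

φ(73) = 73 − 1 = 72 = 2^3 · 3^2.
g is a primitive root iff g^(72/q) ≢ 1 (mod 73) for each prime q ∈ {2, 3}.
g = 2: 2^36 ≡ 1 — hits 1, so not a primitive root.
g = 3: 3^36 ≡ 1 — hits 1, so not a primitive root.
g = 4: 4^36 ≡ 1 — hits 1, so not a primitive root.
g = 5: 5^36 ≡ 72; 5^24 ≡ 8 — none is 1, so 5 is a primitive root.
The smallest primitive root modulo 73 is 5.

5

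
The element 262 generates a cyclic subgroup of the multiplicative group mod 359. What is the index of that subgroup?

By Lagrange's theorem, ord_359(262) divides φ(359) = 359 − 1 = 358 = 2 · 179.
Divisors of 358: 1, 2, 179, 358.
Evaluate successive powers at the divisors of 358:
262^1 ≡ 262
262^2 ≡ 75
262^179 ≡ 1
The order of 262 is 179, so the subgroup it generates has 179 elements.
Index = |(Z/359Z)^×| / |⟨262⟩| = 358 / 179 = 2.

2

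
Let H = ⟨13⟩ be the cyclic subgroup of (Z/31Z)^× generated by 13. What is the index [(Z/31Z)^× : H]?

Since 13 ∈ (Z/31Z)^×, its order divides φ(31) = 31 − 1 = 30 = 2 · 3 · 5.
Divisors of 30: 1, 2, 3, 5, 6, 10, 15, 30.
Test each divisor d:
13^1 ≡ 13 (mod 31)
13^2 ≡ 14 (mod 31)
13^3 ≡ 27 (mod 31)
13^5 ≡ 6 (mod 31)
13^6 ≡ 16 (mod 31)
13^10 ≡ 5 (mod 31)
13^15 ≡ 30 (mod 31)
13^30 ≡ 1 (mod 31) ✓
The order of 13 is 30, so the subgroup it generates has 30 elements.
The index is φ(31) / ord(13) = 30 / 30 = 1.

1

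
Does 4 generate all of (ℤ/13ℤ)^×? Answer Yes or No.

No

φ(13) = 13 − 1 = 12 = 2^2 · 3.
4 is a primitive root mod 13 iff 4^(φ(13)/q) ≢ 1 for every prime q | φ(13), i.e. q ∈ {2, 3}.
4^6 ≡ 1 (mod 13)  [q = 2: ≡ 1 ✗]
4^4 ≡ 9 (mod 13)  [q = 3: ≢ 1 ✓]
4^6 ≡ 1 shows ord(4) | 6, strictly less than φ(13); not a primitive root.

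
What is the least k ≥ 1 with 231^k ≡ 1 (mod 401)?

400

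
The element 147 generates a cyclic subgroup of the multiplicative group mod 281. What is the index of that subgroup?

By Lagrange's theorem, ord_281(147) divides φ(281) = 281 − 1 = 280 = 2^3 · 5 · 7.
Divisors of 280: 1, 2, 4, 5, 7, 8, 10, 14, 20, 28, 35, 40, 56, 70, 140, 280.
Check 147^d mod 281 for each divisor in increasing order:
147^1 ≡ 147 (mod 281)
147^2 ≡ 253 (mod 281)
147^4 ≡ 222 (mod 281)
147^5 ≡ 38 (mod 281)
147^7 ≡ 60 (mod 281)
147^8 ≡ 109 (mod 281)
147^10 ≡ 39 (mod 281)
147^14 ≡ 228 (mod 281)
147^20 ≡ 116 (mod 281)
147^28 ≡ 280 (mod 281)
147^35 ≡ 221 (mod 281)
147^40 ≡ 249 (mod 281)
147^56 ≡ 1 (mod 281) ✓
Thus |⟨147⟩| = ord(147) = 56.
Index = |(Z/281Z)^×| / |⟨147⟩| = 280 / 56 = 5.

5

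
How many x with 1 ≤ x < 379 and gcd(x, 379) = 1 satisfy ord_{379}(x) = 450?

0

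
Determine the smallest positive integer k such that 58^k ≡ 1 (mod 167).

By Lagrange's theorem, ord_167(58) divides φ(167) = 167 − 1 = 166 = 2 · 83.
Divisors of 166: 1, 2, 83, 166.
Check 58^d mod 167 for each divisor in increasing order:
58^1 ≡ 58 (mod 167)
58^2 ≡ 24 (mod 167)
58^83 ≡ 1 (mod 167) ✓
So ord_167(58) = 83.

83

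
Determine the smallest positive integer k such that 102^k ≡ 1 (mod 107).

53

By Lagrange's theorem, ord_107(102) divides φ(107) = 107 − 1 = 106 = 2 · 53.
Divisors of 106: 1, 2, 53, 106.
Test each divisor d:
102^1 ≡ 102 (mod 107)
102^2 ≡ 25 (mod 107)
102^53 ≡ 1 (mod 107) ✓
The smallest such exponent is 53, so the order of 102 is 53.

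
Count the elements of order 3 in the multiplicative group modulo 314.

φ(314) = φ(2)·φ(157) = 1·156 = 156 = 2^2 · 3 · 13.
Since (Z/314Z)^× is cyclic of order 156, the number of elements of order d is φ(d) when d | 156 and 0 otherwise.
3 | 156, and φ(3) = 3 − 1 = 2.

2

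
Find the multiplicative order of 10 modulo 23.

22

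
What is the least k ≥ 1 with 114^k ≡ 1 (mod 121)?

The order of 114 must divide φ(121) = φ(11^2) = 11·(11−1) = 110 = 2 · 5 · 11.
Divisors of 110: 1, 2, 5, 10, 11, 22, 55, 110.
Check 114^d mod 121 for each divisor in increasing order:
114^1 ≡ 114
114^2 ≡ 49
114^5 ≡ 12
114^10 ≡ 23
114^11 ≡ 81
114^22 ≡ 27
114^55 ≡ 1
The smallest such exponent is 55, so the order of 114 is 55.

55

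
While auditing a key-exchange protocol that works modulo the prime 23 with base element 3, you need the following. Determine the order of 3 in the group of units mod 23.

11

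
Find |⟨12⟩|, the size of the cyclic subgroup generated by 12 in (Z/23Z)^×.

The order of 12 must divide φ(23) = 23 − 1 = 22 = 2 · 11.
Divisors of 22: 1, 2, 11, 22.
Evaluate successive powers at the divisors of 22:
12^1 ≡ 12
12^2 ≡ 6
12^11 ≡ 1
So ord_23(12) = 11.

11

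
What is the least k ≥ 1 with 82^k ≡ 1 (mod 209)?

Since 82 ∈ (Z/209Z)^×, its order divides φ(209) = φ(11·19) = (11−1)·(19−1) = 10·18 = 180 = 2^2 · 3^2 · 5.
Divisors of 180: 1, 2, 3, 4, 5, 6, 9, 10, 12, 15, 18, 20, 30, 36, 45, 60, 90, 180.
Test each divisor d:
82^1 ≡ 82 (mod 209)
82^2 ≡ 36 (mod 209)
82^3 ≡ 26 (mod 209)
82^4 ≡ 42 (mod 209)
82^5 ≡ 100 (mod 209)
82^6 ≡ 49 (mod 209)
82^9 ≡ 20 (mod 209)
82^10 ≡ 177 (mod 209)
82^12 ≡ 102 (mod 209)
82^15 ≡ 144 (mod 209)
82^18 ≡ 191 (mod 209)
82^20 ≡ 188 (mod 209)
82^30 ≡ 45 (mod 209)
82^36 ≡ 115 (mod 209)
82^45 ≡ 1 (mod 209) ✓
So ord_209(82) = 45.

45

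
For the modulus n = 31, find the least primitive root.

3

φ(31) = 31 − 1 = 30 = 2 · 3 · 5.
Test candidates g = 2, 3, … against the prime factors q ∈ {2, 3, 5} of φ(31): g is a generator iff g^(30/q) ≢ 1 for every such q.
g = 2: 2^15 ≡ 1 — hits 1, so not a primitive root.
g = 3: 3^15 ≡ 30; 3^10 ≡ 25; 3^6 ≡ 16 — none is 1, so 3 is a primitive root.
The smallest primitive root modulo 31 is 3.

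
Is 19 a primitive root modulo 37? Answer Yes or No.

φ(37) = 37 − 1 = 36 = 2^2 · 3^2.
It suffices to check that the order of 19 is not a proper divisor of 36: compute 19^(36/q) for q ∈ {2, 3}.
19^18 ≡ 36 (mod 37)  [q = 2: ≢ 1 ✓]
19^12 ≡ 10 (mod 37)  [q = 3: ≢ 1 ✓]
None equal 1, so ord_37(19) = 36: 19 is a primitive root.

Yes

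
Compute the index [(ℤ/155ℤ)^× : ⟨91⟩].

12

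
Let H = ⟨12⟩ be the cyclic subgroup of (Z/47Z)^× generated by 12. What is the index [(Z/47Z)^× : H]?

2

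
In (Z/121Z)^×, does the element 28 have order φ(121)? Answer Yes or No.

Yes

φ(121) = φ(11^2) = 11·(11−1) = 110 = 2 · 5 · 11.
28 is a primitive root mod 121 iff 28^(φ(121)/q) ≢ 1 for every prime q | φ(121), i.e. q ∈ {2, 5, 11}.
28^55 ≡ 120 (mod 121)  [q = 2: ≢ 1 ✓]
28^22 ≡ 3 (mod 121)  [q = 5: ≢ 1 ✓]
28^10 ≡ 12 (mod 121)  [q = 11: ≢ 1 ✓]
Every test exponent gives a nontrivial residue, hence 28 generates the full group.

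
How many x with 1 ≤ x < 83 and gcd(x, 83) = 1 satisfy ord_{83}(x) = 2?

φ(83) = 83 − 1 = 82 = 2 · 41.
Since (Z/83Z)^× is cyclic of order 82, the number of elements of order d is φ(d) when d | 82 and 0 otherwise.
2 | 82, and φ(2) = 2 − 1 = 1.

1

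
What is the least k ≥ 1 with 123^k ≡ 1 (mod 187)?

20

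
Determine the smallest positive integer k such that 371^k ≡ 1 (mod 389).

388

ord(371) | φ(389) = 389 − 1 = 388 = 2^2 · 97.
Divisors of 388: 1, 2, 4, 97, 194, 388.
Test each divisor d:
371^1 ≡ 371 (mod 389)
371^2 ≡ 324 (mod 389)
371^4 ≡ 335 (mod 389)
371^97 ≡ 115 (mod 389)
371^194 ≡ 388 (mod 389)
371^388 ≡ 1 (mod 389) ✓
Therefore the multiplicative order of 371 modulo 389 is 388.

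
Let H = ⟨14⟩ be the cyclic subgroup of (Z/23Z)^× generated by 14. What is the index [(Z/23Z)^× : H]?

1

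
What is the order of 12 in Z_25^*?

20

By Lagrange's theorem, ord_25(12) divides φ(25) = φ(5^2) = 5·(5−1) = 20 = 2^2 · 5.
Divisors of 20: 1, 2, 4, 5, 10, 20.
Compute 12^d (mod 25) for the divisors d until we hit 1:
12^1 ≡ 12 (mod 25)
12^2 ≡ 19 (mod 25)
12^4 ≡ 11 (mod 25)
12^5 ≡ 7 (mod 25)
12^10 ≡ 24 (mod 25)
12^20 ≡ 1 (mod 25) ✓
Hence ord(12) = 20.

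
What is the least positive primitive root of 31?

φ(31) = 31 − 1 = 30 = 2 · 3 · 5.
Test candidates g = 2, 3, … against the prime factors q ∈ {2, 3, 5} of φ(31): g is a generator iff g^(30/q) ≢ 1 for every such q.
g = 2: 2^15 ≡ 1 — hits 1, so not a primitive root.
g = 3: 3^15 ≡ 30; 3^10 ≡ 25; 3^6 ≡ 16 — none is 1, so 3 is a primitive root.
So 3 is the smallest generator of (Z/31Z)^×.

3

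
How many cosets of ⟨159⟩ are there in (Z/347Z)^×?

2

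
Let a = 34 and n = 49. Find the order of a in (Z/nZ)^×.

14

The order of 34 must divide φ(49) = φ(7^2) = 7·(7−1) = 42 = 2 · 3 · 7.
Divisors of 42: 1, 2, 3, 6, 7, 14, 21, 42.
Test each divisor d:
34^1 ≡ 34 (mod 49)
34^2 ≡ 29 (mod 49)
34^3 ≡ 6 (mod 49)
34^6 ≡ 36 (mod 49)
34^7 ≡ 48 (mod 49)
34^14 ≡ 1 (mod 49) ✓
The smallest such exponent is 14, so the order of 34 is 14.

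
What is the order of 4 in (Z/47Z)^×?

23

The order of 4 must divide φ(47) = 47 − 1 = 46 = 2 · 23.
Divisors of 46: 1, 2, 23, 46.
Compute 4^d (mod 47) for the divisors d until we hit 1:
4^1 ≡ 4 (mod 47)
4^2 ≡ 16 (mod 47)
4^23 ≡ 1 (mod 47) ✓
Hence ord(4) = 23.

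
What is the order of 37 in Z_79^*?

ord(37) | φ(79) = 79 − 1 = 78 = 2 · 3 · 13.
Divisors of 78: 1, 2, 3, 6, 13, 26, 39, 78.
Test each divisor d:
37^1 ≡ 37
37^2 ≡ 26
37^3 ≡ 14
37^6 ≡ 38
37^13 ≡ 24
37^26 ≡ 23
37^39 ≡ 78
37^78 ≡ 1
Hence ord(37) = 78.

78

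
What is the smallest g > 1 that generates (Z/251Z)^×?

φ(251) = 251 − 1 = 250 = 2 · 5^3.
g is a primitive root iff g^(250/q) ≢ 1 (mod 251) for each prime q ∈ {2, 5}.
g = 2: 2^125 ≡ 250; 2^50 ≡ 1 — hits 1, so not a primitive root.
g = 3: 3^125 ≡ 1 — hits 1, so not a primitive root.
g = 4: 4^125 ≡ 1 — hits 1, so not a primitive root.
g = 5: 5^125 ≡ 1 — hits 1, so not a primitive root.
g = 6: 6^125 ≡ 250; 6^50 ≡ 219 — none is 1, so 6 is a primitive root.
So 6 is the smallest generator of (Z/251Z)^×.

6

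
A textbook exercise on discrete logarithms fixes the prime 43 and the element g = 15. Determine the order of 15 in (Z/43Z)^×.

By Lagrange's theorem, ord_43(15) divides φ(43) = 43 − 1 = 42 = 2 · 3 · 7.
Divisors of 42: 1, 2, 3, 6, 7, 14, 21, 42.
Evaluate successive powers at the divisors of 42:
15^1 ≡ 15 (mod 43)
15^2 ≡ 10 (mod 43)
15^3 ≡ 21 (mod 43)
15^6 ≡ 11 (mod 43)
15^7 ≡ 36 (mod 43)
15^14 ≡ 6 (mod 43)
15^21 ≡ 1 (mod 43) ✓
Therefore the multiplicative order of 15 modulo 43 is 21.

21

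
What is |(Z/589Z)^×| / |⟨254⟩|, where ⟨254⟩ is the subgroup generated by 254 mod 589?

By Lagrange's theorem, ord_589(254) divides φ(589) = φ(19·31) = (19−1)·(31−1) = 18·30 = 540 = 2^2 · 3^3 · 5.
Divisors of 540: 1, 2, 3, 4, 5, 6, 9, 10, 12, 15, 18, 20, 27, 30, 36, 45, 54, 60, 90, 108, 135, 180, 270, 540.
Evaluate successive powers at the divisors of 540:
254^1 ≡ 254
254^2 ≡ 315
254^3 ≡ 495
254^4 ≡ 273
254^5 ≡ 429
254^6 ≡ 1
So ord_589(254) = 6, hence |⟨254⟩| = 6.
The index is φ(589) / ord(254) = 540 / 6 = 90.

90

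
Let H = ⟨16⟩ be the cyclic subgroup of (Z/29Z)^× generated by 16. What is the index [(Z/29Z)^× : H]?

Since 16 ∈ (Z/29Z)^×, its order divides φ(29) = 29 − 1 = 28 = 2^2 · 7.
Divisors of 28: 1, 2, 4, 7, 14, 28.
Test each divisor d:
16^1 ≡ 16 (mod 29)
16^2 ≡ 24 (mod 29)
16^4 ≡ 25 (mod 29)
16^7 ≡ 1 (mod 29) ✓
The order of 16 is 7, so the subgroup it generates has 7 elements.
[(Z/29Z)^× : ⟨16⟩] = 28/7 = 4.

4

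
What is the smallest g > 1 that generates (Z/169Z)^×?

2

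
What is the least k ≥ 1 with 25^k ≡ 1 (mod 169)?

26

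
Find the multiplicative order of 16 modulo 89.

11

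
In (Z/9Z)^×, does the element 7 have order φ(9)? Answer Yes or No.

No

φ(9) = φ(3^2) = 3·(3−1) = 6 = 2 · 3.
An element g generates (Z/9Z)^× iff g^(6/q) ≢ 1 (mod 9) for each prime q ∈ {2, 3}.
7^3 ≡ 1 (mod 9)  [q = 2: ≡ 1 ✗]
7^2 ≡ 4 (mod 9)  [q = 3: ≢ 1 ✓]
Since 7^3 ≡ 1, the order of 7 divides 3 < 6, so 7 is not a primitive root.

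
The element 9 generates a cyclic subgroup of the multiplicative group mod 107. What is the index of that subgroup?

2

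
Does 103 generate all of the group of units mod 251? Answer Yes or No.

φ(251) = 251 − 1 = 250 = 2 · 5^3.
An element g generates (Z/251Z)^× iff g^(250/q) ≢ 1 (mod 251) for each prime q ∈ {2, 5}.
103^125 ≡ 1 (mod 251)  [q = 2: ≡ 1 ✗]
103^50 ≡ 20 (mod 251)  [q = 5: ≢ 1 ✓]
The check at q = 2 fails, so 103 generates a proper subgroup.

No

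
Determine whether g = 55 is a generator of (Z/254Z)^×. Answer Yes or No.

φ(254) = φ(2)·φ(127) = 1·126 = 126 = 2 · 3^2 · 7.
55 is a primitive root mod 254 iff 55^(φ(254)/q) ≢ 1 for every prime q | φ(254), i.e. q ∈ {2, 3, 7}.
55^63 ≡ 253 (mod 254)  [q = 2: ≢ 1 ✓]
55^42 ≡ 19 (mod 254)  [q = 3: ≢ 1 ✓]
55^18 ≡ 131 (mod 254)  [q = 7: ≢ 1 ✓]
None equal 1, so ord_254(55) = 126: 55 is a primitive root.

Yes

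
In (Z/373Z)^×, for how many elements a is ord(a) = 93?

60

φ(373) = 373 − 1 = 372 = 2^2 · 3 · 31.
(Z/373Z)^× is cyclic (|G| = 372); a cyclic group of order m has exactly φ(d) elements of each order d | m, and none otherwise.
93 = 3 · 31 divides 372, and φ(93) = 60.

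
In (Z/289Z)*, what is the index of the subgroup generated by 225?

The order of 225 must divide φ(289) = φ(17^2) = 17·(17−1) = 272 = 2^4 · 17.
Divisors of 272: 1, 2, 4, 8, 16, 17, 34, 68, 136, 272.
Check 225^d mod 289 for each divisor in increasing order:
225^1 ≡ 225 (mod 289)
225^2 ≡ 50 (mod 289)
225^4 ≡ 188 (mod 289)
225^8 ≡ 86 (mod 289)
225^16 ≡ 171 (mod 289)
225^17 ≡ 38 (mod 289)
225^34 ≡ 288 (mod 289)
225^68 ≡ 1 (mod 289) ✓
The order of 225 is 68, so the subgroup it generates has 68 elements.
The index is φ(289) / ord(225) = 272 / 68 = 4.

4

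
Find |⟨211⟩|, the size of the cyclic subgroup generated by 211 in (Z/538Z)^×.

Since 211 ∈ (Z/538Z)^×, its order divides φ(538) = φ(2)·φ(269) = 1·268 = 268 = 2^2 · 67.
Divisors of 268: 1, 2, 4, 67, 134, 268.
Evaluate successive powers at the divisors of 268:
211^1 ≡ 211 (mod 538)
211^2 ≡ 405 (mod 538)
211^4 ≡ 473 (mod 538)
211^67 ≡ 537 (mod 538)
211^134 ≡ 1 (mod 538) ✓
So ord_538(211) = 134.

134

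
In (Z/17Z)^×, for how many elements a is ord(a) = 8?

4

φ(17) = 17 − 1 = 16 = 2^4.
In a cyclic group of order 16, there are φ(d) elements of order d for each divisor d of 16, and zero for non-divisors.
8 = 2^3 divides 16, and φ(8) = 4.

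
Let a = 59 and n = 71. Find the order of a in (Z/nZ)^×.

The order of 59 must divide φ(71) = 71 − 1 = 70 = 2 · 5 · 7.
Divisors of 70: 1, 2, 5, 7, 10, 14, 35, 70.
Test each divisor d:
59^1 ≡ 59 (mod 71)
59^2 ≡ 2 (mod 71)
59^5 ≡ 23 (mod 71)
59^7 ≡ 46 (mod 71)
59^10 ≡ 32 (mod 71)
59^14 ≡ 57 (mod 71)
59^35 ≡ 70 (mod 71)
59^70 ≡ 1 (mod 71) ✓
Hence ord(59) = 70.

70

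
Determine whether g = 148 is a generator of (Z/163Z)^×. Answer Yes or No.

φ(163) = 163 − 1 = 162 = 2 · 3^4.
148 is a primitive root mod 163 iff 148^(φ(163)/q) ≢ 1 for every prime q | φ(163), i.e. q ∈ {2, 3}.
148^81 ≡ 162 (mod 163)  [q = 2: ≢ 1 ✓]
148^54 ≡ 58 (mod 163)  [q = 3: ≢ 1 ✓]
None equal 1, so ord_163(148) = 162: 148 is a primitive root.

Yes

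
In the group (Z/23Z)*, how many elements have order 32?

0

φ(23) = 23 − 1 = 22 = 2 · 11.
(Z/23Z)^× is cyclic (|G| = 22); a cyclic group of order m has exactly φ(d) elements of each order d | m, and none otherwise.
Here 22 is not a multiple of 32, so there are no elements of order 32.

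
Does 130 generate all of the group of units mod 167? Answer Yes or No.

No

φ(167) = 167 − 1 = 166 = 2 · 83.
It suffices to check that the order of 130 is not a proper divisor of 166: compute 130^(166/q) for q ∈ {2, 83}.
130^83 ≡ 1 (mod 167)  [q = 2: ≡ 1 ✗]
130^2 ≡ 33 (mod 167)  [q = 83: ≢ 1 ✓]
Since 130^83 ≡ 1, the order of 130 divides 83 < 166, so 130 is not a primitive root.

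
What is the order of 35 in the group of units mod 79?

Since 35 ∈ (Z/79Z)^×, its order divides φ(79) = 79 − 1 = 78 = 2 · 3 · 13.
Divisors of 78: 1, 2, 3, 6, 13, 26, 39, 78.
Evaluate successive powers at the divisors of 78:
35^1 ≡ 35 (mod 79)
35^2 ≡ 40 (mod 79)
35^3 ≡ 57 (mod 79)
35^6 ≡ 10 (mod 79)
35^13 ≡ 24 (mod 79)
35^26 ≡ 23 (mod 79)
35^39 ≡ 78 (mod 79)
35^78 ≡ 1 (mod 79) ✓
Hence ord(35) = 78.

78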